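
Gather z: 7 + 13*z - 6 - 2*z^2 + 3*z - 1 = -2*z^2 + 16*z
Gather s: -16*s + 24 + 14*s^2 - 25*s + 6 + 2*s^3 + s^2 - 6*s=2*s^3 + 15*s^2 - 47*s + 30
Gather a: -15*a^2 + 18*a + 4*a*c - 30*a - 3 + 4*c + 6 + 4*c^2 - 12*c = -15*a^2 + a*(4*c - 12) + 4*c^2 - 8*c + 3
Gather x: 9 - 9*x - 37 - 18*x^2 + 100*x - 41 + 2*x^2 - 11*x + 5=-16*x^2 + 80*x - 64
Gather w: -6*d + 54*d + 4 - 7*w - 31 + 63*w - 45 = 48*d + 56*w - 72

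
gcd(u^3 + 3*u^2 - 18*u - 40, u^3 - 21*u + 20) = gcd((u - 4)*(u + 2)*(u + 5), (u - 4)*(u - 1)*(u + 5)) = u^2 + u - 20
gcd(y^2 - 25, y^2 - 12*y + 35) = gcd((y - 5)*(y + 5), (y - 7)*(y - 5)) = y - 5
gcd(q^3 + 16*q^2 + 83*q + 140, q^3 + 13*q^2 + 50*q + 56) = q^2 + 11*q + 28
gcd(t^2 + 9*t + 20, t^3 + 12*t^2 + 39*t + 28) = t + 4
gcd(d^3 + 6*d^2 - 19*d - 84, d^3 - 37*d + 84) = d^2 + 3*d - 28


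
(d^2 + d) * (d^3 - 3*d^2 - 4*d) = d^5 - 2*d^4 - 7*d^3 - 4*d^2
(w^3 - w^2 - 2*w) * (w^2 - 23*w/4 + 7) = w^5 - 27*w^4/4 + 43*w^3/4 + 9*w^2/2 - 14*w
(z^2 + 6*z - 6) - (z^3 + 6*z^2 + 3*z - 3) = -z^3 - 5*z^2 + 3*z - 3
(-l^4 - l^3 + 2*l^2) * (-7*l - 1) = 7*l^5 + 8*l^4 - 13*l^3 - 2*l^2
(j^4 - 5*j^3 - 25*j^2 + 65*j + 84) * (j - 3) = j^5 - 8*j^4 - 10*j^3 + 140*j^2 - 111*j - 252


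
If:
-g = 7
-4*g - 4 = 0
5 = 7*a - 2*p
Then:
No Solution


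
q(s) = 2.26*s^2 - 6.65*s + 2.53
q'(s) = 4.52*s - 6.65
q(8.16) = 98.75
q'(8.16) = 30.23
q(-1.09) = 12.46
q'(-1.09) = -11.58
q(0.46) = -0.05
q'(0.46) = -4.57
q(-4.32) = 73.44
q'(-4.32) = -26.18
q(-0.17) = 3.73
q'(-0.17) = -7.42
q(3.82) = 10.11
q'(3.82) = 10.62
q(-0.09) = 3.15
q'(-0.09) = -7.06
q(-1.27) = 14.62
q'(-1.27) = -12.39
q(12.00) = 248.17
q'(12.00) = 47.59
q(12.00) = 248.17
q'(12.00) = 47.59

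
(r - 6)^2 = r^2 - 12*r + 36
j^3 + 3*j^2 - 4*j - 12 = (j - 2)*(j + 2)*(j + 3)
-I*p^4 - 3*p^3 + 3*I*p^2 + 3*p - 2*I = (p + 1)*(p - 2*I)*(p - I)*(-I*p + I)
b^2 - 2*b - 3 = (b - 3)*(b + 1)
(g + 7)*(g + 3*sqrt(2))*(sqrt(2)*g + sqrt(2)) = sqrt(2)*g^3 + 6*g^2 + 8*sqrt(2)*g^2 + 7*sqrt(2)*g + 48*g + 42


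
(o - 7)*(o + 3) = o^2 - 4*o - 21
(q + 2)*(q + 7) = q^2 + 9*q + 14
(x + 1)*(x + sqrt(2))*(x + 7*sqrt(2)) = x^3 + x^2 + 8*sqrt(2)*x^2 + 8*sqrt(2)*x + 14*x + 14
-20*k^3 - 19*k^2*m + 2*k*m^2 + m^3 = (-4*k + m)*(k + m)*(5*k + m)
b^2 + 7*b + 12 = (b + 3)*(b + 4)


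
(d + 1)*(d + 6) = d^2 + 7*d + 6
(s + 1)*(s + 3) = s^2 + 4*s + 3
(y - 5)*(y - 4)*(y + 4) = y^3 - 5*y^2 - 16*y + 80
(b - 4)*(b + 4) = b^2 - 16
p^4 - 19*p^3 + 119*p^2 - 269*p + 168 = (p - 8)*(p - 7)*(p - 3)*(p - 1)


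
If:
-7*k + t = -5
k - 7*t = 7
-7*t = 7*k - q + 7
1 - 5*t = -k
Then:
No Solution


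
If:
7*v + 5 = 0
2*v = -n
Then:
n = 10/7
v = -5/7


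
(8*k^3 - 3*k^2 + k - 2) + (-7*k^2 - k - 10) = 8*k^3 - 10*k^2 - 12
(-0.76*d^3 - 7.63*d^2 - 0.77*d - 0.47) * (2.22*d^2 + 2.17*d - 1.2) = -1.6872*d^5 - 18.5878*d^4 - 17.3545*d^3 + 6.4417*d^2 - 0.0958999999999999*d + 0.564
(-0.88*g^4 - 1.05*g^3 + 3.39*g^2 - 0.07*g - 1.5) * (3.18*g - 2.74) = -2.7984*g^5 - 0.9278*g^4 + 13.6572*g^3 - 9.5112*g^2 - 4.5782*g + 4.11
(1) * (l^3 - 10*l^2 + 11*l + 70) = l^3 - 10*l^2 + 11*l + 70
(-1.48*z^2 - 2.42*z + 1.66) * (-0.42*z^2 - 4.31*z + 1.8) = 0.6216*z^4 + 7.3952*z^3 + 7.069*z^2 - 11.5106*z + 2.988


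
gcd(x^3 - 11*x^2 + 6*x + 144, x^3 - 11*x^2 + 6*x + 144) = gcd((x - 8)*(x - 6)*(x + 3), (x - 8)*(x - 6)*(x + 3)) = x^3 - 11*x^2 + 6*x + 144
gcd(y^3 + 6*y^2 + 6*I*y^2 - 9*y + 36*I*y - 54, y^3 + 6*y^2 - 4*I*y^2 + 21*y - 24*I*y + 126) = y^2 + y*(6 + 3*I) + 18*I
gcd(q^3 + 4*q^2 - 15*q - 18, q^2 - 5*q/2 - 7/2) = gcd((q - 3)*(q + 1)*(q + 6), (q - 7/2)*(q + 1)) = q + 1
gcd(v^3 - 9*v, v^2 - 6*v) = v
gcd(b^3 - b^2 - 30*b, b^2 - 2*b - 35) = b + 5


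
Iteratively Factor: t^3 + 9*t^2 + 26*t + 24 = (t + 3)*(t^2 + 6*t + 8) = (t + 2)*(t + 3)*(t + 4)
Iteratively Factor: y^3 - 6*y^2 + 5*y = (y)*(y^2 - 6*y + 5) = y*(y - 1)*(y - 5)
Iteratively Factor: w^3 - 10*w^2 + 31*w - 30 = (w - 3)*(w^2 - 7*w + 10) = (w - 3)*(w - 2)*(w - 5)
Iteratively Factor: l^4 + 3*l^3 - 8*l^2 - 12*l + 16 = (l + 4)*(l^3 - l^2 - 4*l + 4) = (l - 2)*(l + 4)*(l^2 + l - 2) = (l - 2)*(l - 1)*(l + 4)*(l + 2)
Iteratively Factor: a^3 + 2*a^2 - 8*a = (a + 4)*(a^2 - 2*a) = (a - 2)*(a + 4)*(a)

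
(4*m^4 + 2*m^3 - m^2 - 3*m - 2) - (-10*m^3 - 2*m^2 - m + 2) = 4*m^4 + 12*m^3 + m^2 - 2*m - 4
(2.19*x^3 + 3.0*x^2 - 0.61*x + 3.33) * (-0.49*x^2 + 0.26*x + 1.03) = -1.0731*x^5 - 0.9006*x^4 + 3.3346*x^3 + 1.2997*x^2 + 0.2375*x + 3.4299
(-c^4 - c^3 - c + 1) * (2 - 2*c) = 2*c^5 - 2*c^3 + 2*c^2 - 4*c + 2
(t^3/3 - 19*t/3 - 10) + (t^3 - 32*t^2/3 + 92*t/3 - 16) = 4*t^3/3 - 32*t^2/3 + 73*t/3 - 26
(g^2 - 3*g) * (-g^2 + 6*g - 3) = -g^4 + 9*g^3 - 21*g^2 + 9*g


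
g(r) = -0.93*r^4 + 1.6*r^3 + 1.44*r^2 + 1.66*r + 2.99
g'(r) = -3.72*r^3 + 4.8*r^2 + 2.88*r + 1.66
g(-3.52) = -197.57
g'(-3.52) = 213.24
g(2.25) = 8.41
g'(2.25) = -9.93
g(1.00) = 6.76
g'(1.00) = 5.62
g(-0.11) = 2.82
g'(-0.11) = 1.41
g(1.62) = 9.86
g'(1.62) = 3.11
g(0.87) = 6.04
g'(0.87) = 5.35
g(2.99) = -10.73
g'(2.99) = -46.26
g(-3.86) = -280.44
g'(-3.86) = 276.01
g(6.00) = -794.89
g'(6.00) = -611.78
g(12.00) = -16289.41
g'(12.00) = -5700.74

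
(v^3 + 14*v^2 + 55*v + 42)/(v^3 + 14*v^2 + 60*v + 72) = (v^2 + 8*v + 7)/(v^2 + 8*v + 12)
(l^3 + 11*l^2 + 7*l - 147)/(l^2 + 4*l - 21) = l + 7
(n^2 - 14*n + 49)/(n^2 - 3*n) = (n^2 - 14*n + 49)/(n*(n - 3))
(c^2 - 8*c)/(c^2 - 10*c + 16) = c/(c - 2)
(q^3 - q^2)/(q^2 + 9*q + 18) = q^2*(q - 1)/(q^2 + 9*q + 18)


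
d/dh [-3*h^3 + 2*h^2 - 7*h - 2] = -9*h^2 + 4*h - 7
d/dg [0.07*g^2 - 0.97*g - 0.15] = 0.14*g - 0.97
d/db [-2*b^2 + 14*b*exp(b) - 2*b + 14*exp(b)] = 14*b*exp(b) - 4*b + 28*exp(b) - 2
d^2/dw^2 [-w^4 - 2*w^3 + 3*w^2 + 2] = -12*w^2 - 12*w + 6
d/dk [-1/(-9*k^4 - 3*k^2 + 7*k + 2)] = (-36*k^3 - 6*k + 7)/(9*k^4 + 3*k^2 - 7*k - 2)^2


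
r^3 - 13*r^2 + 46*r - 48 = (r - 8)*(r - 3)*(r - 2)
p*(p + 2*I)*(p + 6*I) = p^3 + 8*I*p^2 - 12*p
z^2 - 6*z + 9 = (z - 3)^2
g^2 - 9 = (g - 3)*(g + 3)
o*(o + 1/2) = o^2 + o/2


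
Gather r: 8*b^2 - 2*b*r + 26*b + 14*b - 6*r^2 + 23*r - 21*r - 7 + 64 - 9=8*b^2 + 40*b - 6*r^2 + r*(2 - 2*b) + 48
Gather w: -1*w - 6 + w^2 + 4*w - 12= w^2 + 3*w - 18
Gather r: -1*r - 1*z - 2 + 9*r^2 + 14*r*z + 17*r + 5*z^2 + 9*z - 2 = 9*r^2 + r*(14*z + 16) + 5*z^2 + 8*z - 4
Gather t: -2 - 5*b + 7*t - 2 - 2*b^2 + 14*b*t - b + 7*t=-2*b^2 - 6*b + t*(14*b + 14) - 4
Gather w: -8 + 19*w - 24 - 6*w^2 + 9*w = -6*w^2 + 28*w - 32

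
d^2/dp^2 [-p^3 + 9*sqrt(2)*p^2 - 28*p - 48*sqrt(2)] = -6*p + 18*sqrt(2)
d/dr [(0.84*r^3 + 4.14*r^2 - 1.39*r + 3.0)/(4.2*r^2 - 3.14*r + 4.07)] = (3.528*r^4 - 5.2752*r^3 + 3.0948*r^2 + 8.4996*r + 3.7627)/(17.64*r^4 - 26.376*r^3 + 44.0476*r^2 - 25.5596*r + 16.5649)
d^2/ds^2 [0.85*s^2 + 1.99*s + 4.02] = 1.70000000000000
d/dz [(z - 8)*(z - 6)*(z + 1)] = 3*z^2 - 26*z + 34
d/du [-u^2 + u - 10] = 1 - 2*u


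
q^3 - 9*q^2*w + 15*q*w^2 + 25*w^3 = (q - 5*w)^2*(q + w)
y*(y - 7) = y^2 - 7*y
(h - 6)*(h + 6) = h^2 - 36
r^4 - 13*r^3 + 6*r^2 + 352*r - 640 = (r - 8)^2*(r - 2)*(r + 5)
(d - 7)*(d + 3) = d^2 - 4*d - 21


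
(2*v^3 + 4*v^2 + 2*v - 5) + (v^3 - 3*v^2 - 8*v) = 3*v^3 + v^2 - 6*v - 5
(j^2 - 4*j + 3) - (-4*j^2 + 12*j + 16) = 5*j^2 - 16*j - 13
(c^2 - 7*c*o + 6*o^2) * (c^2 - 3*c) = c^4 - 7*c^3*o - 3*c^3 + 6*c^2*o^2 + 21*c^2*o - 18*c*o^2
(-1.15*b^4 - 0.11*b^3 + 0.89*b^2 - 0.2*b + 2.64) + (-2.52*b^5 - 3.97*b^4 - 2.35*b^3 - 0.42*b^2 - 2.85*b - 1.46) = -2.52*b^5 - 5.12*b^4 - 2.46*b^3 + 0.47*b^2 - 3.05*b + 1.18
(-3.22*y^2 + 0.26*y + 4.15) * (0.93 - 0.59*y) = 1.8998*y^3 - 3.148*y^2 - 2.2067*y + 3.8595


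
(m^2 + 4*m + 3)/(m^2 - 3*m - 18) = (m + 1)/(m - 6)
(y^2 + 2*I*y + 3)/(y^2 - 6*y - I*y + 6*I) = (y + 3*I)/(y - 6)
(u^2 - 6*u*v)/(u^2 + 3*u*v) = (u - 6*v)/(u + 3*v)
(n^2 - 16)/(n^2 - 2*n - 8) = (n + 4)/(n + 2)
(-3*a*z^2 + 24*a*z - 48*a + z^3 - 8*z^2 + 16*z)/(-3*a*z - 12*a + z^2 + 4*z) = (z^2 - 8*z + 16)/(z + 4)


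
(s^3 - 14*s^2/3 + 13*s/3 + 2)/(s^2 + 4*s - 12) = (s^2 - 8*s/3 - 1)/(s + 6)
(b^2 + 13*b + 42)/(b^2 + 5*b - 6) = (b + 7)/(b - 1)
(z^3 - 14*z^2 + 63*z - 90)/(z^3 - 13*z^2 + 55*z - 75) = (z - 6)/(z - 5)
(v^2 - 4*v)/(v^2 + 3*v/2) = 2*(v - 4)/(2*v + 3)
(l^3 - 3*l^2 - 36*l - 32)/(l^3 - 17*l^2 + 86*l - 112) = (l^2 + 5*l + 4)/(l^2 - 9*l + 14)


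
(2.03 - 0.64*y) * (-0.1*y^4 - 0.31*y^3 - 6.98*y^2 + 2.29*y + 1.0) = 0.064*y^5 - 0.00459999999999999*y^4 + 3.8379*y^3 - 15.635*y^2 + 4.0087*y + 2.03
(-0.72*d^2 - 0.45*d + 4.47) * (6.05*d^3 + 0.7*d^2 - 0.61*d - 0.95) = -4.356*d^5 - 3.2265*d^4 + 27.1677*d^3 + 4.0875*d^2 - 2.2992*d - 4.2465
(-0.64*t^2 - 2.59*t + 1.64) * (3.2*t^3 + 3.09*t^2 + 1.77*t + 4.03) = -2.048*t^5 - 10.2656*t^4 - 3.8879*t^3 - 2.0959*t^2 - 7.5349*t + 6.6092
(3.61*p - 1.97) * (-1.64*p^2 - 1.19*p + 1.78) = -5.9204*p^3 - 1.0651*p^2 + 8.7701*p - 3.5066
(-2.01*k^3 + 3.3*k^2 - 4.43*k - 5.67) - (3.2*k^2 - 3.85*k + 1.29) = -2.01*k^3 + 0.0999999999999996*k^2 - 0.58*k - 6.96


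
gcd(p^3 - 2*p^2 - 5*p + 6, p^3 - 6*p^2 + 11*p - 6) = p^2 - 4*p + 3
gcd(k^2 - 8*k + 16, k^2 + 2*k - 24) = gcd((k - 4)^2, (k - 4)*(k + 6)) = k - 4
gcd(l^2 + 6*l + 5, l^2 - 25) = l + 5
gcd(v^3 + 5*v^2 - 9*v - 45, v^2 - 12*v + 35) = 1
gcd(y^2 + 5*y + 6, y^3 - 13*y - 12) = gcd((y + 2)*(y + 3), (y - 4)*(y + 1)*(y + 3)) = y + 3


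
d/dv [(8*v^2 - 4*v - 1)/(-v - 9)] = (-8*v^2 - 144*v + 35)/(v^2 + 18*v + 81)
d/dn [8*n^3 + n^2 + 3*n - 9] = 24*n^2 + 2*n + 3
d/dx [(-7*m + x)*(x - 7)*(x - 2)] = -14*m*x + 63*m + 3*x^2 - 18*x + 14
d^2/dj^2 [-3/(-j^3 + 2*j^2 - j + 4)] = 6*((2 - 3*j)*(j^3 - 2*j^2 + j - 4) + (3*j^2 - 4*j + 1)^2)/(j^3 - 2*j^2 + j - 4)^3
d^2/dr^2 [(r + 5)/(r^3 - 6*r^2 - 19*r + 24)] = 2*((r + 5)*(-3*r^2 + 12*r + 19)^2 + (-3*r^2 + 12*r - 3*(r - 2)*(r + 5) + 19)*(r^3 - 6*r^2 - 19*r + 24))/(r^3 - 6*r^2 - 19*r + 24)^3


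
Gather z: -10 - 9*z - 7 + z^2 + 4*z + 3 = z^2 - 5*z - 14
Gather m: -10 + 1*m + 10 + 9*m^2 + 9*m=9*m^2 + 10*m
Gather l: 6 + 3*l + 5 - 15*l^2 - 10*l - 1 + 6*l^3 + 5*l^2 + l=6*l^3 - 10*l^2 - 6*l + 10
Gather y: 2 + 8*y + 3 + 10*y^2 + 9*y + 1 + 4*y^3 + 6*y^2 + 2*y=4*y^3 + 16*y^2 + 19*y + 6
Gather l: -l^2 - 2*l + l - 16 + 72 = -l^2 - l + 56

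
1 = 1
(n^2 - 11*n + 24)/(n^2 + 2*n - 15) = (n - 8)/(n + 5)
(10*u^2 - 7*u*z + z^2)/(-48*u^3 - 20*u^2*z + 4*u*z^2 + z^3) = (-10*u^2 + 7*u*z - z^2)/(48*u^3 + 20*u^2*z - 4*u*z^2 - z^3)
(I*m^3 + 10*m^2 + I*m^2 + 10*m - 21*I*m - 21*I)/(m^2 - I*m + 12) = (I*m^3 + m^2*(10 + I) + m*(10 - 21*I) - 21*I)/(m^2 - I*m + 12)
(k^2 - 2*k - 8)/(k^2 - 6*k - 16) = (k - 4)/(k - 8)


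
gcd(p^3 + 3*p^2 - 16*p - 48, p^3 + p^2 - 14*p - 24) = p^2 - p - 12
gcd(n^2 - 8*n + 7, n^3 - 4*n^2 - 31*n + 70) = n - 7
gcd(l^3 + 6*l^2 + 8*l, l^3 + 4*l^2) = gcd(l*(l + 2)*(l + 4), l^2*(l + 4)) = l^2 + 4*l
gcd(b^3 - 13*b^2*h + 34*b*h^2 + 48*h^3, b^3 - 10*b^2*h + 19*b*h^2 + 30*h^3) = b^2 - 5*b*h - 6*h^2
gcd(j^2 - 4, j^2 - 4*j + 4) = j - 2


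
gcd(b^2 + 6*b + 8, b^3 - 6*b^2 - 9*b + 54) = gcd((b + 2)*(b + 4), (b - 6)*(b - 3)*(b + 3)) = 1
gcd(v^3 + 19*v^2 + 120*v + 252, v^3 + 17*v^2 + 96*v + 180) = v^2 + 12*v + 36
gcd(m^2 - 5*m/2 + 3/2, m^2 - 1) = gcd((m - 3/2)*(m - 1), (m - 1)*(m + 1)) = m - 1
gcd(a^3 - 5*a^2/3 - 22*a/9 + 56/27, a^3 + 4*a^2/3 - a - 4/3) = a + 4/3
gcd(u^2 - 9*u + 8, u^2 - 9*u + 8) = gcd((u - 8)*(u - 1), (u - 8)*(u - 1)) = u^2 - 9*u + 8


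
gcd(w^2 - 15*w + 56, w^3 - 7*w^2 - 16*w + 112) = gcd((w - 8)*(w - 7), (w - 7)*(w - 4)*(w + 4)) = w - 7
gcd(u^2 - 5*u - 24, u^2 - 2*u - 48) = u - 8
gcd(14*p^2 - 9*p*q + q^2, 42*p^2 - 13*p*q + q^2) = 7*p - q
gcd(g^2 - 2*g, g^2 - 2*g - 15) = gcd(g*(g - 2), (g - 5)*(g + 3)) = 1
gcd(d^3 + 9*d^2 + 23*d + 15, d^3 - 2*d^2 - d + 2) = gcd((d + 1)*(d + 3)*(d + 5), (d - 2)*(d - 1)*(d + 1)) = d + 1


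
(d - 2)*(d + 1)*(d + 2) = d^3 + d^2 - 4*d - 4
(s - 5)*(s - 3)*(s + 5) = s^3 - 3*s^2 - 25*s + 75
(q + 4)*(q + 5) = q^2 + 9*q + 20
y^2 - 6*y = y*(y - 6)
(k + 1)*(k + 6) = k^2 + 7*k + 6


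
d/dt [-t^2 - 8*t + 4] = -2*t - 8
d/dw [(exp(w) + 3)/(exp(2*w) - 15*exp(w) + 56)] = (-(exp(w) + 3)*(2*exp(w) - 15) + exp(2*w) - 15*exp(w) + 56)*exp(w)/(exp(2*w) - 15*exp(w) + 56)^2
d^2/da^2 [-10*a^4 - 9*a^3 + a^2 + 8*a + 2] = -120*a^2 - 54*a + 2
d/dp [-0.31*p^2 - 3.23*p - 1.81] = -0.62*p - 3.23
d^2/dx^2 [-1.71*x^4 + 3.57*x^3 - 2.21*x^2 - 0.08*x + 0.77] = -20.52*x^2 + 21.42*x - 4.42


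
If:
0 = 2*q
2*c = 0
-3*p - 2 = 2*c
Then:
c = 0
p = -2/3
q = 0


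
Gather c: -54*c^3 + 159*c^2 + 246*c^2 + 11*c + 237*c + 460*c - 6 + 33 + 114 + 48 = -54*c^3 + 405*c^2 + 708*c + 189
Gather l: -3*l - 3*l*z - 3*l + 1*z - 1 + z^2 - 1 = l*(-3*z - 6) + z^2 + z - 2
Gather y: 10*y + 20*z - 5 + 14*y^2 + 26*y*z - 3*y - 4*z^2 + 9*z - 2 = 14*y^2 + y*(26*z + 7) - 4*z^2 + 29*z - 7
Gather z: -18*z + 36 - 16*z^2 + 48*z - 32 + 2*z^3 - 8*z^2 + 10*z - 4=2*z^3 - 24*z^2 + 40*z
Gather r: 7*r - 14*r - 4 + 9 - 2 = 3 - 7*r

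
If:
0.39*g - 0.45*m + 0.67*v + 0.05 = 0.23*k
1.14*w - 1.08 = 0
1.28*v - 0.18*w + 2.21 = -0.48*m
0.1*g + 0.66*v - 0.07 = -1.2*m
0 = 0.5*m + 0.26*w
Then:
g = 15.91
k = 24.05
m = -0.49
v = -1.41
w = 0.95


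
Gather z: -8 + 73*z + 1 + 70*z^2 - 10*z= 70*z^2 + 63*z - 7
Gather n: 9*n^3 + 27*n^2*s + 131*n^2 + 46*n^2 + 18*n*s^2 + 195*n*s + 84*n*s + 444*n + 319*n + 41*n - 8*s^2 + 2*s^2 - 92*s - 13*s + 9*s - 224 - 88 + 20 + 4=9*n^3 + n^2*(27*s + 177) + n*(18*s^2 + 279*s + 804) - 6*s^2 - 96*s - 288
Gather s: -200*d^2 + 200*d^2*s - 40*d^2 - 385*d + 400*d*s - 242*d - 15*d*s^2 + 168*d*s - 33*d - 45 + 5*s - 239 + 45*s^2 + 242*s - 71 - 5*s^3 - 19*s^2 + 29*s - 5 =-240*d^2 - 660*d - 5*s^3 + s^2*(26 - 15*d) + s*(200*d^2 + 568*d + 276) - 360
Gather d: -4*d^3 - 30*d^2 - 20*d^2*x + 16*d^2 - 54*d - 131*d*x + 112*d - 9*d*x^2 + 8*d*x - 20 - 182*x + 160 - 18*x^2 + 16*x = -4*d^3 + d^2*(-20*x - 14) + d*(-9*x^2 - 123*x + 58) - 18*x^2 - 166*x + 140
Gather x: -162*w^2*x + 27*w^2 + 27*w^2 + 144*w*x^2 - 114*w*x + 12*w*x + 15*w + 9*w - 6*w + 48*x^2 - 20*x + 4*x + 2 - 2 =54*w^2 + 18*w + x^2*(144*w + 48) + x*(-162*w^2 - 102*w - 16)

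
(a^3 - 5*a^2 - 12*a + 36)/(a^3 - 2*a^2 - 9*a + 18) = (a - 6)/(a - 3)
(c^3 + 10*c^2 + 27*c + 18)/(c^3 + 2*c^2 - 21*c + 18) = (c^2 + 4*c + 3)/(c^2 - 4*c + 3)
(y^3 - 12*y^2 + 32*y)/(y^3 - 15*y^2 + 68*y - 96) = y/(y - 3)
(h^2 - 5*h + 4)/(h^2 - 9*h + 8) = (h - 4)/(h - 8)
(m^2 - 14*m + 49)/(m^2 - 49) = (m - 7)/(m + 7)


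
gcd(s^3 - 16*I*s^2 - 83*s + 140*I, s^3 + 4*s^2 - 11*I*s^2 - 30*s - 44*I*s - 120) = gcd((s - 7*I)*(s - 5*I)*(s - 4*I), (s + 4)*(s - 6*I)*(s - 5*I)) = s - 5*I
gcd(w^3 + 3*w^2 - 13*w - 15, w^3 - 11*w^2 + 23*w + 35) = w + 1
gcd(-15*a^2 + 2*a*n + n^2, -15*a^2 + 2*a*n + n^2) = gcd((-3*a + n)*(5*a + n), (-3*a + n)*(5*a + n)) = 15*a^2 - 2*a*n - n^2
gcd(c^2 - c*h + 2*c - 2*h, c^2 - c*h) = c - h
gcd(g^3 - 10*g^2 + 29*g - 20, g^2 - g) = g - 1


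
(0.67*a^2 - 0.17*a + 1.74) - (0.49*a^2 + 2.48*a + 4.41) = 0.18*a^2 - 2.65*a - 2.67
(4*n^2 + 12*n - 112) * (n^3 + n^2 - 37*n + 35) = 4*n^5 + 16*n^4 - 248*n^3 - 416*n^2 + 4564*n - 3920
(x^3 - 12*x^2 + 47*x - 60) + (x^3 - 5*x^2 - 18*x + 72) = 2*x^3 - 17*x^2 + 29*x + 12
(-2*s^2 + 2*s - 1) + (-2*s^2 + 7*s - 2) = -4*s^2 + 9*s - 3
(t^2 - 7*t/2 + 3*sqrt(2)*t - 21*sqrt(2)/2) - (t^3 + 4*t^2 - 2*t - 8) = -t^3 - 3*t^2 - 3*t/2 + 3*sqrt(2)*t - 21*sqrt(2)/2 + 8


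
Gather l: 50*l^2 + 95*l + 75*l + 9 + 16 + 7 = 50*l^2 + 170*l + 32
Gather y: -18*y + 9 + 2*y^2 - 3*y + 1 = 2*y^2 - 21*y + 10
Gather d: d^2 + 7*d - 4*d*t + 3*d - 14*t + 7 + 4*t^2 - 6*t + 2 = d^2 + d*(10 - 4*t) + 4*t^2 - 20*t + 9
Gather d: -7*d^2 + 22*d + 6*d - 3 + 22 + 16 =-7*d^2 + 28*d + 35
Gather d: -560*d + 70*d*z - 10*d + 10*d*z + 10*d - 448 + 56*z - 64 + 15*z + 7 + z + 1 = d*(80*z - 560) + 72*z - 504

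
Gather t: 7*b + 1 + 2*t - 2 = 7*b + 2*t - 1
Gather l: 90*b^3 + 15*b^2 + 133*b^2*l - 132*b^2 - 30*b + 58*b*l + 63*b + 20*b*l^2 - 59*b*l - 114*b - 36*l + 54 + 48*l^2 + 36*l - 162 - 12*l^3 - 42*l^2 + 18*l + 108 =90*b^3 - 117*b^2 - 81*b - 12*l^3 + l^2*(20*b + 6) + l*(133*b^2 - b + 18)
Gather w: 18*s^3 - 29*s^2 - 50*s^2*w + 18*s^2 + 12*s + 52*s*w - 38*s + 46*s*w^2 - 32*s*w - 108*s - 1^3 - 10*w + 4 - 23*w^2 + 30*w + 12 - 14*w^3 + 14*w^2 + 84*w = 18*s^3 - 11*s^2 - 134*s - 14*w^3 + w^2*(46*s - 9) + w*(-50*s^2 + 20*s + 104) + 15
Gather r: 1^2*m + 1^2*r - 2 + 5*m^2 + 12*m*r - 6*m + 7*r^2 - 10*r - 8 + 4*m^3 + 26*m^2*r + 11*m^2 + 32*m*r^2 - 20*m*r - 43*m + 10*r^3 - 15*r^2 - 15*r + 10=4*m^3 + 16*m^2 - 48*m + 10*r^3 + r^2*(32*m - 8) + r*(26*m^2 - 8*m - 24)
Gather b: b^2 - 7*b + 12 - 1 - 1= b^2 - 7*b + 10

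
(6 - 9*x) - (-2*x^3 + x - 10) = 2*x^3 - 10*x + 16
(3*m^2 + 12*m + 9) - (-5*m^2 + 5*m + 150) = 8*m^2 + 7*m - 141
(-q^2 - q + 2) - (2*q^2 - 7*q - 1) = -3*q^2 + 6*q + 3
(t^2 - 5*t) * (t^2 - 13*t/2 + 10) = t^4 - 23*t^3/2 + 85*t^2/2 - 50*t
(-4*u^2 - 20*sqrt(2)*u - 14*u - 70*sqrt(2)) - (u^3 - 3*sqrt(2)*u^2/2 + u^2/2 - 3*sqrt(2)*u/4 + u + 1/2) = -u^3 - 9*u^2/2 + 3*sqrt(2)*u^2/2 - 77*sqrt(2)*u/4 - 15*u - 70*sqrt(2) - 1/2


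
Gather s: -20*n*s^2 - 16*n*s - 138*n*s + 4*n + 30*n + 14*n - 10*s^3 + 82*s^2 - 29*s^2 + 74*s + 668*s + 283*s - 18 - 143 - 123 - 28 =48*n - 10*s^3 + s^2*(53 - 20*n) + s*(1025 - 154*n) - 312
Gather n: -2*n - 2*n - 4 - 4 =-4*n - 8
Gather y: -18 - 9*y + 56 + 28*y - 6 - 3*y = 16*y + 32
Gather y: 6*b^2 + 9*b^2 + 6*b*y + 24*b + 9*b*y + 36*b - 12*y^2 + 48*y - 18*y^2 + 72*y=15*b^2 + 60*b - 30*y^2 + y*(15*b + 120)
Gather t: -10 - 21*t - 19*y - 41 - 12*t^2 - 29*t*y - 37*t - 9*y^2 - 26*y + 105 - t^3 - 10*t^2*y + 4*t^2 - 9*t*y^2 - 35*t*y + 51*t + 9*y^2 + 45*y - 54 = -t^3 + t^2*(-10*y - 8) + t*(-9*y^2 - 64*y - 7)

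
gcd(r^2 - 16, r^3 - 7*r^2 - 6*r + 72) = r - 4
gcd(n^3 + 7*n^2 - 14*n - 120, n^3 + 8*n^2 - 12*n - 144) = n^2 + 2*n - 24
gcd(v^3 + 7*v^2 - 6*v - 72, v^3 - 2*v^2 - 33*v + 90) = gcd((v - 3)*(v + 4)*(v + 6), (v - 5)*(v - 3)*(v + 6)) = v^2 + 3*v - 18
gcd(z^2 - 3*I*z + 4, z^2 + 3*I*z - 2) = z + I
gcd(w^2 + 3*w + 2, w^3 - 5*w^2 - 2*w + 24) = w + 2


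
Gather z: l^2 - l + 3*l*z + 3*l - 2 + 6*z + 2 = l^2 + 2*l + z*(3*l + 6)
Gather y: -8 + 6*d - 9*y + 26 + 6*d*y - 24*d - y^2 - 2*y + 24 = -18*d - y^2 + y*(6*d - 11) + 42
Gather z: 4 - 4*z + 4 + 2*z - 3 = 5 - 2*z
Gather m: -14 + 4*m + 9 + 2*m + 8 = 6*m + 3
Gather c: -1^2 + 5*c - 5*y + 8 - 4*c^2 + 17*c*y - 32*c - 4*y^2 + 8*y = -4*c^2 + c*(17*y - 27) - 4*y^2 + 3*y + 7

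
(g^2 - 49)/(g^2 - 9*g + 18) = (g^2 - 49)/(g^2 - 9*g + 18)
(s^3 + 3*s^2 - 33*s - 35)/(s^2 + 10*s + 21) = (s^2 - 4*s - 5)/(s + 3)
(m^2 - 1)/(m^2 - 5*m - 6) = (m - 1)/(m - 6)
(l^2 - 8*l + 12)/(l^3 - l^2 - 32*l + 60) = (l - 6)/(l^2 + l - 30)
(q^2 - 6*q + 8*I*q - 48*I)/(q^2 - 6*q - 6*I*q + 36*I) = (q + 8*I)/(q - 6*I)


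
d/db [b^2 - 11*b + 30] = 2*b - 11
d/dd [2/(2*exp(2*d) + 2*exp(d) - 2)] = (-2*exp(d) - 1)*exp(d)/(exp(2*d) + exp(d) - 1)^2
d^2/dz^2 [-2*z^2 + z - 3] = -4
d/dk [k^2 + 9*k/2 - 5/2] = 2*k + 9/2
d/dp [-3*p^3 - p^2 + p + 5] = -9*p^2 - 2*p + 1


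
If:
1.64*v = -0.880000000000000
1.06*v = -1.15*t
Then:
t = 0.49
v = -0.54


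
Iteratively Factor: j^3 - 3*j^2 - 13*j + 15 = (j - 5)*(j^2 + 2*j - 3) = (j - 5)*(j - 1)*(j + 3)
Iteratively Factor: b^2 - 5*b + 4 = (b - 4)*(b - 1)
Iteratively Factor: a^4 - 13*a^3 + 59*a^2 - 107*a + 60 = (a - 3)*(a^3 - 10*a^2 + 29*a - 20) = (a - 3)*(a - 1)*(a^2 - 9*a + 20) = (a - 4)*(a - 3)*(a - 1)*(a - 5)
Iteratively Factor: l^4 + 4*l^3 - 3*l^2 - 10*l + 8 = (l - 1)*(l^3 + 5*l^2 + 2*l - 8) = (l - 1)^2*(l^2 + 6*l + 8) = (l - 1)^2*(l + 4)*(l + 2)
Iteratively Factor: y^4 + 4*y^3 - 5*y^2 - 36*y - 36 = (y - 3)*(y^3 + 7*y^2 + 16*y + 12) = (y - 3)*(y + 3)*(y^2 + 4*y + 4) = (y - 3)*(y + 2)*(y + 3)*(y + 2)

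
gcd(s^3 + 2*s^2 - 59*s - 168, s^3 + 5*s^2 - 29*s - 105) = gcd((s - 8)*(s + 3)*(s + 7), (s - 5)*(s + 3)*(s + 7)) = s^2 + 10*s + 21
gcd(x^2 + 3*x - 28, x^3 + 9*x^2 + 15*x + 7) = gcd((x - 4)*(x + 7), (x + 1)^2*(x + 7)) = x + 7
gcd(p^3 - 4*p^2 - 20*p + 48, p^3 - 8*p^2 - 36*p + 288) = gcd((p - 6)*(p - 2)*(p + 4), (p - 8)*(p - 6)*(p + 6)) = p - 6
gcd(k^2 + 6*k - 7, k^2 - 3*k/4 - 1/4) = k - 1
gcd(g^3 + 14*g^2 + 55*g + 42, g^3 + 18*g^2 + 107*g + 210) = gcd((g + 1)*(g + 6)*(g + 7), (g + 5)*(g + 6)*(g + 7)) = g^2 + 13*g + 42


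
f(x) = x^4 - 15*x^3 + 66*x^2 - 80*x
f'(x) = 4*x^3 - 45*x^2 + 132*x - 80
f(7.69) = -36.49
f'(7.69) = 92.98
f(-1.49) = 320.27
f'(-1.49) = -389.82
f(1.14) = -25.96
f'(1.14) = 17.92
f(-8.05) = 16945.23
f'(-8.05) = -6145.35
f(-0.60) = 75.13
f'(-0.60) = -176.26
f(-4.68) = 3837.22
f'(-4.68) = -2093.38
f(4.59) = 16.62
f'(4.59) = -35.37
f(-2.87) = 1195.68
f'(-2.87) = -924.06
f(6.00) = -48.00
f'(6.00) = -44.00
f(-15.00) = 117300.00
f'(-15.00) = -25685.00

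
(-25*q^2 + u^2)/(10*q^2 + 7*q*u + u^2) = (-5*q + u)/(2*q + u)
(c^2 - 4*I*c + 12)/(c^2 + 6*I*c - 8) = (c - 6*I)/(c + 4*I)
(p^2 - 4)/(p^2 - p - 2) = (p + 2)/(p + 1)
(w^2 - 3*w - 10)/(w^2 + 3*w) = (w^2 - 3*w - 10)/(w*(w + 3))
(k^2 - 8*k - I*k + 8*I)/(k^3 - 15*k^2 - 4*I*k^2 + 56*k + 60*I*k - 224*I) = (k - I)/(k^2 - k*(7 + 4*I) + 28*I)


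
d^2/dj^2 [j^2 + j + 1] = 2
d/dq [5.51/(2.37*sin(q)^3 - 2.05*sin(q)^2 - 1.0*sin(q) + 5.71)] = (-39.1761*sin(q)^2 + 22.591*sin(q) + 5.51)*cos(q)/(2.37*sin(q)^3 - 2.05*sin(q)^2 - 1.0*sin(q) + 5.71)^2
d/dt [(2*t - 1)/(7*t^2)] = 2*(1 - t)/(7*t^3)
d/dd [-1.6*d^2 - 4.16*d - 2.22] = -3.2*d - 4.16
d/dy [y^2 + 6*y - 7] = 2*y + 6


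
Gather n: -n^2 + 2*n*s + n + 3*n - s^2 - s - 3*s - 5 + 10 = -n^2 + n*(2*s + 4) - s^2 - 4*s + 5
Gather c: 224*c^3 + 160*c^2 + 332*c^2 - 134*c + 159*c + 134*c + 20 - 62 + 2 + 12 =224*c^3 + 492*c^2 + 159*c - 28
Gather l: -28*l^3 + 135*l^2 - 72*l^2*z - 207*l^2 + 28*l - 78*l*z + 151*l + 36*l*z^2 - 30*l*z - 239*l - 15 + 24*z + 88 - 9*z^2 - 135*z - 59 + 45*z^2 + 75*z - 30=-28*l^3 + l^2*(-72*z - 72) + l*(36*z^2 - 108*z - 60) + 36*z^2 - 36*z - 16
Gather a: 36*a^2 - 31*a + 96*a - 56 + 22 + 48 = 36*a^2 + 65*a + 14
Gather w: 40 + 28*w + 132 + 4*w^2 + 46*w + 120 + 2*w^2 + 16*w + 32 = 6*w^2 + 90*w + 324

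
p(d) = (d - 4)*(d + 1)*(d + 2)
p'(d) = (d - 4)*(d + 1) + (d - 4)*(d + 2) + (d + 1)*(d + 2)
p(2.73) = -22.41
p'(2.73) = 6.90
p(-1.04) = 0.19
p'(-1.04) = -4.68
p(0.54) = -13.53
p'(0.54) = -10.21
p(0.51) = -13.23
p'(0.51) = -10.24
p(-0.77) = -1.35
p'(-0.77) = -6.68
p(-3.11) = -16.65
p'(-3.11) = 25.24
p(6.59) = 168.86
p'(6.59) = 107.10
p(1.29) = -20.42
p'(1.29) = -7.59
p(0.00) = -8.00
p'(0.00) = -10.00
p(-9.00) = -728.00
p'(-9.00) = 251.00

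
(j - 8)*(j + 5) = j^2 - 3*j - 40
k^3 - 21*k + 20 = (k - 4)*(k - 1)*(k + 5)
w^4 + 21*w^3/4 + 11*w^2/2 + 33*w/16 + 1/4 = (w + 1/4)*(w + 1/2)^2*(w + 4)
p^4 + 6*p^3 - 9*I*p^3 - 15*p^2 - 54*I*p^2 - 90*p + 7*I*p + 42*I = (p + 6)*(p - 7*I)*(p - I)^2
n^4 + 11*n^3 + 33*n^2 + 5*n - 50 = (n - 1)*(n + 2)*(n + 5)^2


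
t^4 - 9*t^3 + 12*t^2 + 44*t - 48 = (t - 6)*(t - 4)*(t - 1)*(t + 2)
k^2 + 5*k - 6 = (k - 1)*(k + 6)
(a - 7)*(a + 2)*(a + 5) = a^3 - 39*a - 70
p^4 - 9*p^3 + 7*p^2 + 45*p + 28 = (p - 7)*(p - 4)*(p + 1)^2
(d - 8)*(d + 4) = d^2 - 4*d - 32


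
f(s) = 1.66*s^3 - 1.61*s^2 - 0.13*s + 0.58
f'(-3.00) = 54.35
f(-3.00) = -58.34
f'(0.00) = -0.13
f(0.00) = 0.58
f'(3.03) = 35.83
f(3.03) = 31.58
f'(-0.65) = 4.07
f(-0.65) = -0.47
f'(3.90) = 63.06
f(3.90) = 74.05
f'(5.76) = 146.55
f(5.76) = 263.65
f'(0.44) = -0.58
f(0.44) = 0.35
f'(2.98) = 34.50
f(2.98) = 29.82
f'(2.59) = 24.94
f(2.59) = 18.28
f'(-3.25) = 62.94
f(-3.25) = -72.99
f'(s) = 4.98*s^2 - 3.22*s - 0.13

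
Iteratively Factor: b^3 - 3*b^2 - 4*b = (b + 1)*(b^2 - 4*b) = b*(b + 1)*(b - 4)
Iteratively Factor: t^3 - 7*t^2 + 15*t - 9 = (t - 3)*(t^2 - 4*t + 3) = (t - 3)*(t - 1)*(t - 3)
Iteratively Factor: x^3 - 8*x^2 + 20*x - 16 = (x - 4)*(x^2 - 4*x + 4) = (x - 4)*(x - 2)*(x - 2)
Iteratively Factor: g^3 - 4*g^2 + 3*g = (g - 3)*(g^2 - g) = g*(g - 3)*(g - 1)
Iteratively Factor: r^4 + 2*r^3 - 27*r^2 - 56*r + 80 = (r + 4)*(r^3 - 2*r^2 - 19*r + 20) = (r - 1)*(r + 4)*(r^2 - r - 20) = (r - 1)*(r + 4)^2*(r - 5)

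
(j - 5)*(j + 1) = j^2 - 4*j - 5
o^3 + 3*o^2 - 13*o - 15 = (o - 3)*(o + 1)*(o + 5)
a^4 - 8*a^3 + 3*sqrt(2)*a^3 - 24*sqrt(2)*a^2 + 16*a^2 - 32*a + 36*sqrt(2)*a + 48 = (a - 6)*(a - 2)*(a + sqrt(2))*(a + 2*sqrt(2))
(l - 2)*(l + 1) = l^2 - l - 2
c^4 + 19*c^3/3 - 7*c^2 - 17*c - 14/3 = (c - 2)*(c + 1/3)*(c + 1)*(c + 7)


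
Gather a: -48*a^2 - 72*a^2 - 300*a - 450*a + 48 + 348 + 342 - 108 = -120*a^2 - 750*a + 630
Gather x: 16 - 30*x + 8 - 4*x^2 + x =-4*x^2 - 29*x + 24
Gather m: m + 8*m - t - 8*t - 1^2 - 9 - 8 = 9*m - 9*t - 18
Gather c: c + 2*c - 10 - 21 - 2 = 3*c - 33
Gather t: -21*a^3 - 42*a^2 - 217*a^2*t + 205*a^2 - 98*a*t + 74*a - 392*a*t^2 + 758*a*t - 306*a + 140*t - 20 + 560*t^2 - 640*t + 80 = -21*a^3 + 163*a^2 - 232*a + t^2*(560 - 392*a) + t*(-217*a^2 + 660*a - 500) + 60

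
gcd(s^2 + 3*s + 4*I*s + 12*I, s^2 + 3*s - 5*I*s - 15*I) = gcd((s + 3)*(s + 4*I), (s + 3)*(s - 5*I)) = s + 3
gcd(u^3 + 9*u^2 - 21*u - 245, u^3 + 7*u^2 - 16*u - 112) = u + 7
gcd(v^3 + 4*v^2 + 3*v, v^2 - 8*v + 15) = 1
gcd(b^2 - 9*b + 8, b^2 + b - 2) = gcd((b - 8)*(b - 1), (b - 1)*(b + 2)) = b - 1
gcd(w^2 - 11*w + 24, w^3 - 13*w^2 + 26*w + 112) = w - 8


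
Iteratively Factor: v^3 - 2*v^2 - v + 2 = (v + 1)*(v^2 - 3*v + 2) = (v - 1)*(v + 1)*(v - 2)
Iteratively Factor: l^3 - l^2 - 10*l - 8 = (l + 2)*(l^2 - 3*l - 4) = (l + 1)*(l + 2)*(l - 4)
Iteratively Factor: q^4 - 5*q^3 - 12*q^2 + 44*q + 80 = (q - 4)*(q^3 - q^2 - 16*q - 20) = (q - 4)*(q + 2)*(q^2 - 3*q - 10) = (q - 4)*(q + 2)^2*(q - 5)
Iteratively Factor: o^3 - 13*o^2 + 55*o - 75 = (o - 5)*(o^2 - 8*o + 15) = (o - 5)*(o - 3)*(o - 5)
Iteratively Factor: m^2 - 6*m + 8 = (m - 4)*(m - 2)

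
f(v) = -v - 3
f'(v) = -1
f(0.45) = -3.45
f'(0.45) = -1.00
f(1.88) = -4.88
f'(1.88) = -1.00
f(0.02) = -3.02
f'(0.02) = -1.00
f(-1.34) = -1.66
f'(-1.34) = -1.00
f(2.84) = -5.84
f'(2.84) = -1.00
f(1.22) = -4.22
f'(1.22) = -1.00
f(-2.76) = -0.24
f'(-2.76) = -1.00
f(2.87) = -5.87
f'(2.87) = -1.00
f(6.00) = -9.00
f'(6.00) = -1.00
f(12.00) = -15.00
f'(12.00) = -1.00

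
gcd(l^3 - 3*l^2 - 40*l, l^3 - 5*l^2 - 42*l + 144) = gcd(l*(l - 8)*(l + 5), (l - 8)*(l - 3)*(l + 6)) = l - 8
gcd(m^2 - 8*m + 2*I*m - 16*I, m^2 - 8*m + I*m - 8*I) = m - 8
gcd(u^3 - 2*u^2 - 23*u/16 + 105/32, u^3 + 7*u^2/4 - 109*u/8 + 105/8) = u^2 - 13*u/4 + 21/8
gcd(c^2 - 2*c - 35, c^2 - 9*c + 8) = 1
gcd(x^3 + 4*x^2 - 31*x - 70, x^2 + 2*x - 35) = x^2 + 2*x - 35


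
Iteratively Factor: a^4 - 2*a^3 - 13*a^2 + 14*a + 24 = (a - 2)*(a^3 - 13*a - 12) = (a - 4)*(a - 2)*(a^2 + 4*a + 3) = (a - 4)*(a - 2)*(a + 1)*(a + 3)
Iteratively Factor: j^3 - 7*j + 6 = (j - 2)*(j^2 + 2*j - 3) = (j - 2)*(j + 3)*(j - 1)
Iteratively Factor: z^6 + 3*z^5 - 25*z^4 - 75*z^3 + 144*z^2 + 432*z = (z + 3)*(z^5 - 25*z^3 + 144*z) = z*(z + 3)*(z^4 - 25*z^2 + 144) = z*(z + 3)^2*(z^3 - 3*z^2 - 16*z + 48) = z*(z - 3)*(z + 3)^2*(z^2 - 16) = z*(z - 4)*(z - 3)*(z + 3)^2*(z + 4)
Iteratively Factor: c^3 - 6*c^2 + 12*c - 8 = (c - 2)*(c^2 - 4*c + 4) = (c - 2)^2*(c - 2)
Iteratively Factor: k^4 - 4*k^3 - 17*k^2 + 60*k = (k - 3)*(k^3 - k^2 - 20*k) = (k - 3)*(k + 4)*(k^2 - 5*k) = (k - 5)*(k - 3)*(k + 4)*(k)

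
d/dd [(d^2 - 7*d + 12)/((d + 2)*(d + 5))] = 2*(7*d^2 - 2*d - 77)/(d^4 + 14*d^3 + 69*d^2 + 140*d + 100)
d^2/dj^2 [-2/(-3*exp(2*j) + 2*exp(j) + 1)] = 4*((1 - 6*exp(j))*(-3*exp(2*j) + 2*exp(j) + 1) - 4*(3*exp(j) - 1)^2*exp(j))*exp(j)/(-3*exp(2*j) + 2*exp(j) + 1)^3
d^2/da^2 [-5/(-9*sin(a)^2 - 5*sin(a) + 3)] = 5*(-324*sin(a)^4 - 135*sin(a)^3 + 353*sin(a)^2 + 255*sin(a) + 104)/(9*sin(a)^2 + 5*sin(a) - 3)^3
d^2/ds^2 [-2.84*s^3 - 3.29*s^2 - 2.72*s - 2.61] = -17.04*s - 6.58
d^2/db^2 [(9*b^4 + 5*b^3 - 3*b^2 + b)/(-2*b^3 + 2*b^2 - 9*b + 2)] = 2*(118*b^6 + 636*b^5 - 2565*b^4 + 1063*b^3 - 6*b^2 - 48*b - 6)/(8*b^9 - 24*b^8 + 132*b^7 - 248*b^6 + 642*b^5 - 726*b^4 + 969*b^3 - 510*b^2 + 108*b - 8)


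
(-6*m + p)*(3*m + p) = -18*m^2 - 3*m*p + p^2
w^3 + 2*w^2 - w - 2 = (w - 1)*(w + 1)*(w + 2)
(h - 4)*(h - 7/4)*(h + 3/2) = h^3 - 17*h^2/4 - 13*h/8 + 21/2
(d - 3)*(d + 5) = d^2 + 2*d - 15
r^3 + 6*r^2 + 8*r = r*(r + 2)*(r + 4)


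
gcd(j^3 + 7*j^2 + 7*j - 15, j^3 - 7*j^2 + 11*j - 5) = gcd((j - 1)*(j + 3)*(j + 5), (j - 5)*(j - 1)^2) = j - 1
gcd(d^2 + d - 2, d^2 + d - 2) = d^2 + d - 2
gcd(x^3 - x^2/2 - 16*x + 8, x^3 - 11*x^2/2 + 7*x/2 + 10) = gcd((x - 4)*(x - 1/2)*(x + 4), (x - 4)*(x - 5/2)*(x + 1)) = x - 4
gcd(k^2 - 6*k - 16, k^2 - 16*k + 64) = k - 8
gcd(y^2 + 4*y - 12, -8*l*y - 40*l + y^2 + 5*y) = 1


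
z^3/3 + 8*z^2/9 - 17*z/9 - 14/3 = (z/3 + 1)*(z - 7/3)*(z + 2)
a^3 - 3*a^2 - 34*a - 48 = (a - 8)*(a + 2)*(a + 3)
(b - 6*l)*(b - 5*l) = b^2 - 11*b*l + 30*l^2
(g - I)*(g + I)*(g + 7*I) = g^3 + 7*I*g^2 + g + 7*I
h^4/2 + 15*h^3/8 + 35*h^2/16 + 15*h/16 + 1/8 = (h/2 + 1)*(h + 1/4)*(h + 1/2)*(h + 1)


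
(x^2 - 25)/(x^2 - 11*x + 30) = (x + 5)/(x - 6)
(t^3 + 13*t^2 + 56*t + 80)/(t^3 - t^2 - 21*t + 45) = (t^2 + 8*t + 16)/(t^2 - 6*t + 9)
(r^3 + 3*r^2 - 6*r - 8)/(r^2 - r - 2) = r + 4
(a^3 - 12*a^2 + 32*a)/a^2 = a - 12 + 32/a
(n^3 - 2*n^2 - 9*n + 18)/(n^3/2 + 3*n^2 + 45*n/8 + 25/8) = 8*(n^3 - 2*n^2 - 9*n + 18)/(4*n^3 + 24*n^2 + 45*n + 25)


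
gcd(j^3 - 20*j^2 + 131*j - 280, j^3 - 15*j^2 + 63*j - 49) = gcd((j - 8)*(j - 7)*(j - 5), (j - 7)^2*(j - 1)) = j - 7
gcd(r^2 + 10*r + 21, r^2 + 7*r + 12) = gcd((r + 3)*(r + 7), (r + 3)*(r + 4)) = r + 3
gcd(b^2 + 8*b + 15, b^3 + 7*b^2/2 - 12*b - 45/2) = b + 5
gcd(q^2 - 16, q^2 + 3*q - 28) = q - 4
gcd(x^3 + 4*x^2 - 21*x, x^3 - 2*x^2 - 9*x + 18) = x - 3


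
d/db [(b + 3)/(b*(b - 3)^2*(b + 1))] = (-3*b^3 - 11*b^2 + 9*b + 9)/(b^2*(b^5 - 7*b^4 + 10*b^3 + 18*b^2 - 27*b - 27))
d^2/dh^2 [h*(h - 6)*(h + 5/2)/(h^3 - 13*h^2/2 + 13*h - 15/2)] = 6*(8*h^6 - 224*h^5 + 1264*h^4 - 2128*h^3 - 1215*h^2 + 6300*h - 4425)/(8*h^9 - 156*h^8 + 1326*h^7 - 6433*h^6 + 19578*h^5 - 38649*h^4 + 49346*h^3 - 39195*h^2 + 17550*h - 3375)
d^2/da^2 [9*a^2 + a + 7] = 18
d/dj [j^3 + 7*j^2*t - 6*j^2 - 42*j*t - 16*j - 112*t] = 3*j^2 + 14*j*t - 12*j - 42*t - 16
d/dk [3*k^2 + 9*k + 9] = 6*k + 9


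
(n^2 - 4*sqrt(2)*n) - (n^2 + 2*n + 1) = -4*sqrt(2)*n - 2*n - 1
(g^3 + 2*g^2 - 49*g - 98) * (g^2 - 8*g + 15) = g^5 - 6*g^4 - 50*g^3 + 324*g^2 + 49*g - 1470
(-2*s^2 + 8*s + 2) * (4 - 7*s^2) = 14*s^4 - 56*s^3 - 22*s^2 + 32*s + 8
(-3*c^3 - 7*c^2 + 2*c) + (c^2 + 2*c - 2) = -3*c^3 - 6*c^2 + 4*c - 2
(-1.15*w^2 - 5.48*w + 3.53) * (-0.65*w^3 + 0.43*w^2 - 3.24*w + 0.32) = 0.7475*w^5 + 3.0675*w^4 - 0.9249*w^3 + 18.9051*w^2 - 13.1908*w + 1.1296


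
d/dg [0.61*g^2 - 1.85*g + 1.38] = 1.22*g - 1.85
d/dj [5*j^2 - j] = 10*j - 1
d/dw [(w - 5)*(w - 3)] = 2*w - 8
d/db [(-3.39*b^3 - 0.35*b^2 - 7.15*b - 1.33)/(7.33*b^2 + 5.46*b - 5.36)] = (-24.8487*b^4 - 37.0188*b^3 + 105.0097*b^2 + 23.2498*b + 45.5858)/(53.7289*b^4 + 80.0436*b^3 - 48.766*b^2 - 58.5312*b + 28.7296)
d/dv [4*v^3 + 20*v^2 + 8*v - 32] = 12*v^2 + 40*v + 8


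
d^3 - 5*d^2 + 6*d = d*(d - 3)*(d - 2)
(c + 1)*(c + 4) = c^2 + 5*c + 4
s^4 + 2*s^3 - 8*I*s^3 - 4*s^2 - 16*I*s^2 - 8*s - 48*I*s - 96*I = (s + 2)*(s - 6*I)*(s - 4*I)*(s + 2*I)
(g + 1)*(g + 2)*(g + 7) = g^3 + 10*g^2 + 23*g + 14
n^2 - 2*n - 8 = (n - 4)*(n + 2)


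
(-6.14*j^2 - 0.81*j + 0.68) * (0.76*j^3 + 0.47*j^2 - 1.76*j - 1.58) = -4.6664*j^5 - 3.5014*j^4 + 10.9425*j^3 + 11.4464*j^2 + 0.083*j - 1.0744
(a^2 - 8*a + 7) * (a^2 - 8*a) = a^4 - 16*a^3 + 71*a^2 - 56*a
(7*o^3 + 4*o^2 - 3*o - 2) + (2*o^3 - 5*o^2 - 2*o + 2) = 9*o^3 - o^2 - 5*o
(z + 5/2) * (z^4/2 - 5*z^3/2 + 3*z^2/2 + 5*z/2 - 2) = z^5/2 - 5*z^4/4 - 19*z^3/4 + 25*z^2/4 + 17*z/4 - 5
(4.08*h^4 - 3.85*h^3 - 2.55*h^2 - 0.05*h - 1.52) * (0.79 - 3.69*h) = -15.0552*h^5 + 17.4297*h^4 + 6.368*h^3 - 1.83*h^2 + 5.5693*h - 1.2008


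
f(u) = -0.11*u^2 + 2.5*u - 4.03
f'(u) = 2.5 - 0.22*u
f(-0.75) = -5.97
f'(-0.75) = 2.66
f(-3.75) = -14.95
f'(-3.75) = 3.32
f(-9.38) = -37.16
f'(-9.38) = 4.56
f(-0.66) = -5.73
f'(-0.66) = 2.65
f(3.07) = 2.61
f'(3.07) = 1.82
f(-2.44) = -10.78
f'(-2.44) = 3.04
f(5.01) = 5.73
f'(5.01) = 1.40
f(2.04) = 0.61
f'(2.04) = 2.05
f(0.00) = -4.03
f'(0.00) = 2.50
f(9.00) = 9.56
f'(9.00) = 0.52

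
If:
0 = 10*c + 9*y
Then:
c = -9*y/10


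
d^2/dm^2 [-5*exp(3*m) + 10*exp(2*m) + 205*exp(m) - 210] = (-45*exp(2*m) + 40*exp(m) + 205)*exp(m)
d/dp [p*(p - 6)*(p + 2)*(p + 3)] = 4*p^3 - 3*p^2 - 48*p - 36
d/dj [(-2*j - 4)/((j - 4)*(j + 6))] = 2*(j^2 + 4*j + 28)/(j^4 + 4*j^3 - 44*j^2 - 96*j + 576)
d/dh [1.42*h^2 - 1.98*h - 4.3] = 2.84*h - 1.98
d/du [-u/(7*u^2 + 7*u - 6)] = (7*u^2 + 6)/(49*u^4 + 98*u^3 - 35*u^2 - 84*u + 36)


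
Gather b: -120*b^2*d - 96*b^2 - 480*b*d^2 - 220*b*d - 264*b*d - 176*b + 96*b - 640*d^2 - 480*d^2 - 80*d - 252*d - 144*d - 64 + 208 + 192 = b^2*(-120*d - 96) + b*(-480*d^2 - 484*d - 80) - 1120*d^2 - 476*d + 336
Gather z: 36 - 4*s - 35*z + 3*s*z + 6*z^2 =-4*s + 6*z^2 + z*(3*s - 35) + 36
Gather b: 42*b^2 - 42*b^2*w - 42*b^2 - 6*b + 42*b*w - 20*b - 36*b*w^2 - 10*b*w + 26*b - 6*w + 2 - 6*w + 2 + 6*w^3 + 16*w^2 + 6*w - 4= -42*b^2*w + b*(-36*w^2 + 32*w) + 6*w^3 + 16*w^2 - 6*w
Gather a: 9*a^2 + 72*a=9*a^2 + 72*a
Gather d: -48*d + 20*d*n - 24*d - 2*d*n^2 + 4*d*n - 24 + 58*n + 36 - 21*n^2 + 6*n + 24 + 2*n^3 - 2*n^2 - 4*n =d*(-2*n^2 + 24*n - 72) + 2*n^3 - 23*n^2 + 60*n + 36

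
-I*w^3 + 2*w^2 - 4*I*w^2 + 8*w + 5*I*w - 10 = (w + 5)*(w + 2*I)*(-I*w + I)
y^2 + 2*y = y*(y + 2)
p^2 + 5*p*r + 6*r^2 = (p + 2*r)*(p + 3*r)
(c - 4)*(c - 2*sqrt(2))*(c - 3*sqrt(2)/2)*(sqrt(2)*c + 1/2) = sqrt(2)*c^4 - 13*c^3/2 - 4*sqrt(2)*c^3 + 17*sqrt(2)*c^2/4 + 26*c^2 - 17*sqrt(2)*c + 3*c - 12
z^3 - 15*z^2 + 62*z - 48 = (z - 8)*(z - 6)*(z - 1)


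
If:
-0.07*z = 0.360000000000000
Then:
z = -5.14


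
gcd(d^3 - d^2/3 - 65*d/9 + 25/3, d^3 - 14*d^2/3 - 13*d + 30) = d^2 + 4*d/3 - 5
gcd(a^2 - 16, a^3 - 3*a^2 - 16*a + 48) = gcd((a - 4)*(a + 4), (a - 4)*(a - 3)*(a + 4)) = a^2 - 16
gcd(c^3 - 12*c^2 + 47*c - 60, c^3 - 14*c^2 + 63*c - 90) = c^2 - 8*c + 15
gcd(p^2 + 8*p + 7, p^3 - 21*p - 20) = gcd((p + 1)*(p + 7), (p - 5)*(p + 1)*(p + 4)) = p + 1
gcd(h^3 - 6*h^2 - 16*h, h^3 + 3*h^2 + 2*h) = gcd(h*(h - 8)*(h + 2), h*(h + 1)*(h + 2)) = h^2 + 2*h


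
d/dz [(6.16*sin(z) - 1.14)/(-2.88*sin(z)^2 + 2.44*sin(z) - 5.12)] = (17.7408*sin(z)^2 - 6.5664*sin(z) - 28.7576)*cos(z)/(8.2944*sin(z)^4 - 14.0544*sin(z)^3 + 35.4448*sin(z)^2 - 24.9856*sin(z) + 26.2144)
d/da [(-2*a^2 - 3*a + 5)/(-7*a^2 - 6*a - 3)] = (-9*a^2 + 82*a + 39)/(49*a^4 + 84*a^3 + 78*a^2 + 36*a + 9)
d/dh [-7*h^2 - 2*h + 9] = -14*h - 2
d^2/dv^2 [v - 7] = 0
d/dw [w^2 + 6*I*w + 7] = 2*w + 6*I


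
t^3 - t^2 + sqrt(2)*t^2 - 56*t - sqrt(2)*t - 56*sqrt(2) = (t - 8)*(t + 7)*(t + sqrt(2))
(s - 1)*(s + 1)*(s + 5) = s^3 + 5*s^2 - s - 5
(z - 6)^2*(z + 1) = z^3 - 11*z^2 + 24*z + 36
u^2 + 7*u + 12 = (u + 3)*(u + 4)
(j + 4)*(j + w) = j^2 + j*w + 4*j + 4*w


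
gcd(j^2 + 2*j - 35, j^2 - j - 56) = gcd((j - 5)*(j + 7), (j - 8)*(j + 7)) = j + 7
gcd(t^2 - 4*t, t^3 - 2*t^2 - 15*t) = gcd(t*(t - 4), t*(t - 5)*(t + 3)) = t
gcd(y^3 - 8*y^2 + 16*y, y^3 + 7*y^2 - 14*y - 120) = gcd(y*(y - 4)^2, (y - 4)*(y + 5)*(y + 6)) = y - 4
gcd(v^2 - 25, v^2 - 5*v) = v - 5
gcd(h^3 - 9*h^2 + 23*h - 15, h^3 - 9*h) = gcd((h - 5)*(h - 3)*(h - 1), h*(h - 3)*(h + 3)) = h - 3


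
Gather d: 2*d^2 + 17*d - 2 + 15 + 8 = 2*d^2 + 17*d + 21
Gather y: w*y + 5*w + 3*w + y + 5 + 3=8*w + y*(w + 1) + 8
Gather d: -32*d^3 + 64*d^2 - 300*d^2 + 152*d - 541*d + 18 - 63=-32*d^3 - 236*d^2 - 389*d - 45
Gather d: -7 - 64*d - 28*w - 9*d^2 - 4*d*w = -9*d^2 + d*(-4*w - 64) - 28*w - 7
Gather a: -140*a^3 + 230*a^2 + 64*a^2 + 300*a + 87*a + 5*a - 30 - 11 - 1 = -140*a^3 + 294*a^2 + 392*a - 42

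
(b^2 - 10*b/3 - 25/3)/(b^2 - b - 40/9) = 3*(b - 5)/(3*b - 8)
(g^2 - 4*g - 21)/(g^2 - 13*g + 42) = (g + 3)/(g - 6)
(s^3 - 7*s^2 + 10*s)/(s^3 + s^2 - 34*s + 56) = s*(s - 5)/(s^2 + 3*s - 28)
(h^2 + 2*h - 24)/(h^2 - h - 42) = (h - 4)/(h - 7)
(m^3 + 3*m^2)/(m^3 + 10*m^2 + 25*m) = m*(m + 3)/(m^2 + 10*m + 25)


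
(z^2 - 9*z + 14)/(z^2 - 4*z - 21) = (z - 2)/(z + 3)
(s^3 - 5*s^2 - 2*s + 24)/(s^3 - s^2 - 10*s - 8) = (s - 3)/(s + 1)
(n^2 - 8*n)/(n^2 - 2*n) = (n - 8)/(n - 2)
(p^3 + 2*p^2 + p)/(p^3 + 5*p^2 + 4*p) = (p + 1)/(p + 4)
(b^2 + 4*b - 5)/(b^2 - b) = (b + 5)/b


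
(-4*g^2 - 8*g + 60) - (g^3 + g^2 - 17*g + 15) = -g^3 - 5*g^2 + 9*g + 45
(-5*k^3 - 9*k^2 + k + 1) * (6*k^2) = -30*k^5 - 54*k^4 + 6*k^3 + 6*k^2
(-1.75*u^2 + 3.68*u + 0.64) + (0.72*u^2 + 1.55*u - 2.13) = -1.03*u^2 + 5.23*u - 1.49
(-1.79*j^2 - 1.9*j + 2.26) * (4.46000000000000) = -7.9834*j^2 - 8.474*j + 10.0796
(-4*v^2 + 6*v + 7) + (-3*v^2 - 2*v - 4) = -7*v^2 + 4*v + 3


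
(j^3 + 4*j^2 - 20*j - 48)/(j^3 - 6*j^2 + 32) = (j + 6)/(j - 4)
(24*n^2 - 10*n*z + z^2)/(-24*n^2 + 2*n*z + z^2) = (-6*n + z)/(6*n + z)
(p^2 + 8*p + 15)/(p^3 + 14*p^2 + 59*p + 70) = (p + 3)/(p^2 + 9*p + 14)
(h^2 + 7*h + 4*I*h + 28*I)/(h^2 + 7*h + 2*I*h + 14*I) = (h + 4*I)/(h + 2*I)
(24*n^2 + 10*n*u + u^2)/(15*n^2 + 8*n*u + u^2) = (24*n^2 + 10*n*u + u^2)/(15*n^2 + 8*n*u + u^2)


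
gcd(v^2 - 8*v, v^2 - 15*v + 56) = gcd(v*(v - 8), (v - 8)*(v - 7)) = v - 8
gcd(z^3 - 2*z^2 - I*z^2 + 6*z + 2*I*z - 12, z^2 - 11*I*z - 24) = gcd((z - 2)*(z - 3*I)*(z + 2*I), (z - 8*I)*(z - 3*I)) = z - 3*I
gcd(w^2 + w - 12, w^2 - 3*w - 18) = 1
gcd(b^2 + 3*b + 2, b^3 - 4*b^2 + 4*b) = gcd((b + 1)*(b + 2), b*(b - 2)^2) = 1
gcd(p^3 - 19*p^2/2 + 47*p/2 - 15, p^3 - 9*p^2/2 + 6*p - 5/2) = p^2 - 7*p/2 + 5/2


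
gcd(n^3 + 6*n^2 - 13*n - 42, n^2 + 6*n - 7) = n + 7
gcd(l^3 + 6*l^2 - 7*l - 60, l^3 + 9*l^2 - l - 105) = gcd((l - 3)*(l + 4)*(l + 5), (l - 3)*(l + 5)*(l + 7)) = l^2 + 2*l - 15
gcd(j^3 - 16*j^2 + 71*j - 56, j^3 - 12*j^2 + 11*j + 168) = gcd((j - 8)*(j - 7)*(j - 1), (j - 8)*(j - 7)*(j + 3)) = j^2 - 15*j + 56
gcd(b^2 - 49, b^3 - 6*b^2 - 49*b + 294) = b^2 - 49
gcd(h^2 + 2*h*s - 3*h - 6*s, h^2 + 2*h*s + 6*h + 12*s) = h + 2*s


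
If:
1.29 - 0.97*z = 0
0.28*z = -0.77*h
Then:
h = -0.48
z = 1.33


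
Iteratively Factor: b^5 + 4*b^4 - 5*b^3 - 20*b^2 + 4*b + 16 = (b - 2)*(b^4 + 6*b^3 + 7*b^2 - 6*b - 8) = (b - 2)*(b - 1)*(b^3 + 7*b^2 + 14*b + 8) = (b - 2)*(b - 1)*(b + 4)*(b^2 + 3*b + 2) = (b - 2)*(b - 1)*(b + 2)*(b + 4)*(b + 1)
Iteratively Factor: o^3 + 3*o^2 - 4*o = (o)*(o^2 + 3*o - 4) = o*(o - 1)*(o + 4)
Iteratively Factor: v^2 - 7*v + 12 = (v - 4)*(v - 3)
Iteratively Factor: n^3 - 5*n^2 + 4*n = (n - 1)*(n^2 - 4*n) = (n - 4)*(n - 1)*(n)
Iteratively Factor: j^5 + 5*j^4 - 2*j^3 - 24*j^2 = (j)*(j^4 + 5*j^3 - 2*j^2 - 24*j) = j*(j + 4)*(j^3 + j^2 - 6*j) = j*(j + 3)*(j + 4)*(j^2 - 2*j) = j^2*(j + 3)*(j + 4)*(j - 2)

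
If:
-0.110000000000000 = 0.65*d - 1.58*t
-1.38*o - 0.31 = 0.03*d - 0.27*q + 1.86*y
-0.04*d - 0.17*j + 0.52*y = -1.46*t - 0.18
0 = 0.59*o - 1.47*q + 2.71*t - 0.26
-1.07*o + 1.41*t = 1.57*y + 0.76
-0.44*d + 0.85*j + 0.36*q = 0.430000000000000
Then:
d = 0.89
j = 0.38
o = 1.87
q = 1.37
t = 0.43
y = -1.37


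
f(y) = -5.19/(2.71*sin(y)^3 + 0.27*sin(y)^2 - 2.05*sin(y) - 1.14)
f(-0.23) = 7.51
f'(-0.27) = -20.66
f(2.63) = 2.95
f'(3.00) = 4.64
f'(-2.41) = -22.42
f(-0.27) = 8.30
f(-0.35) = 10.09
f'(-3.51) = 1.32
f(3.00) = 3.66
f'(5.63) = 15.87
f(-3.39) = 3.27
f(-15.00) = 11.85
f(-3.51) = 3.02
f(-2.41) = 11.33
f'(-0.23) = -18.54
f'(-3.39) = 2.85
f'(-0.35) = -23.55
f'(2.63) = -0.24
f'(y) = -5.19*(-8.13*sin(y)^2*cos(y) - 0.54*sin(y)*cos(y) + 2.05*cos(y))/(2.71*sin(y)^3 + 0.27*sin(y)^2 - 2.05*sin(y) - 1.14)^2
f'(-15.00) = -21.31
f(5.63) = 12.89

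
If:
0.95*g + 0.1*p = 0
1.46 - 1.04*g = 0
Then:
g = 1.40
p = -13.34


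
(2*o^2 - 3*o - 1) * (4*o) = 8*o^3 - 12*o^2 - 4*o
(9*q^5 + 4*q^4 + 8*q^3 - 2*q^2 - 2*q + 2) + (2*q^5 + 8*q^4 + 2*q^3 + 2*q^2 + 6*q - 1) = 11*q^5 + 12*q^4 + 10*q^3 + 4*q + 1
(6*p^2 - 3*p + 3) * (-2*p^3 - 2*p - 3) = -12*p^5 + 6*p^4 - 18*p^3 - 12*p^2 + 3*p - 9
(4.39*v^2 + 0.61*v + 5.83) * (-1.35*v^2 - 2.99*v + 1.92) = -5.9265*v^4 - 13.9496*v^3 - 1.2656*v^2 - 16.2605*v + 11.1936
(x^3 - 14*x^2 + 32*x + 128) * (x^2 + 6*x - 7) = x^5 - 8*x^4 - 59*x^3 + 418*x^2 + 544*x - 896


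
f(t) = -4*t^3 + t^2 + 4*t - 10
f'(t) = -12*t^2 + 2*t + 4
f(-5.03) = 504.24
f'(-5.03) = -309.67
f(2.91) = -88.46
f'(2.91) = -91.80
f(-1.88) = 12.59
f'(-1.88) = -42.17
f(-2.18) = 27.47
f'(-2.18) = -57.39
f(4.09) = -250.58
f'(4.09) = -188.56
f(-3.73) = 196.57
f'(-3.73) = -170.41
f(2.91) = -88.46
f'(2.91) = -91.80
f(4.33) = -298.66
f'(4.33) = -212.33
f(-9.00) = 2951.00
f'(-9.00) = -986.00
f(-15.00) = 13655.00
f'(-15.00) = -2726.00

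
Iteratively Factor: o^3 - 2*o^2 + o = (o)*(o^2 - 2*o + 1) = o*(o - 1)*(o - 1)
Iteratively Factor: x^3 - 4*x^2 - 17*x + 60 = (x + 4)*(x^2 - 8*x + 15) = (x - 5)*(x + 4)*(x - 3)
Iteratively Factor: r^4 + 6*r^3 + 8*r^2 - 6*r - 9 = (r - 1)*(r^3 + 7*r^2 + 15*r + 9) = (r - 1)*(r + 1)*(r^2 + 6*r + 9) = (r - 1)*(r + 1)*(r + 3)*(r + 3)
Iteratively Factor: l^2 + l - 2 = (l - 1)*(l + 2)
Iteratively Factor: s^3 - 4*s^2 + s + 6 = (s - 2)*(s^2 - 2*s - 3) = (s - 2)*(s + 1)*(s - 3)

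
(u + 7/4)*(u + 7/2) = u^2 + 21*u/4 + 49/8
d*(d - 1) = d^2 - d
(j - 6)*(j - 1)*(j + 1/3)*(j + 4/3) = j^4 - 16*j^3/3 - 47*j^2/9 + 62*j/9 + 8/3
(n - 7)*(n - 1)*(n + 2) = n^3 - 6*n^2 - 9*n + 14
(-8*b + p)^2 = 64*b^2 - 16*b*p + p^2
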